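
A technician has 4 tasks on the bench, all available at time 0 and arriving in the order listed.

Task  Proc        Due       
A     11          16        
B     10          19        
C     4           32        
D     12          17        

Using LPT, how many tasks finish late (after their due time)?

3

LPT (decreasing processing time): D A B C.
D: 0→12, due 17, tardiness 0
A: 12→23, due 16, tardiness 7
B: 23→33, due 19, tardiness 14
C: 33→37, due 32, tardiness 5
Late tasks: 3.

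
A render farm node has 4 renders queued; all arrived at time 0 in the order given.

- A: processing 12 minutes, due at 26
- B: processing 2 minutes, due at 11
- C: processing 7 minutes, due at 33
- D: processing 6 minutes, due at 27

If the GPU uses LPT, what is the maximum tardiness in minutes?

LPT (decreasing processing time): A C D B.
A: 0→12, due 26, tardiness 0
C: 12→19, due 33, tardiness 0
D: 19→25, due 27, tardiness 0
B: 25→27, due 11, tardiness 16
Maximum = 16.

16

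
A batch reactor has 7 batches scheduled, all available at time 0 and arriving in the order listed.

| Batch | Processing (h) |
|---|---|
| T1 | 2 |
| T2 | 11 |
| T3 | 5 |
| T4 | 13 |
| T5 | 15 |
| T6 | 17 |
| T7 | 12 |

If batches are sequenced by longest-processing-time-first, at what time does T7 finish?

57

LPT (decreasing processing time): T6 T5 T4 T7 T2 T3 T1.
T6: 0→17
T5: 17→32
T4: 32→45
T7: 45→57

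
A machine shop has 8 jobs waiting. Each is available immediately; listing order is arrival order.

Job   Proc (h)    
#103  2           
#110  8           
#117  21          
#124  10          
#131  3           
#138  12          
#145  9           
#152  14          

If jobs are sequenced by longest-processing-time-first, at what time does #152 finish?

LPT (decreasing processing time): #117 #152 #138 #124 #145 #110 #131 #103.
#117: 0→21
#152: 21→35

35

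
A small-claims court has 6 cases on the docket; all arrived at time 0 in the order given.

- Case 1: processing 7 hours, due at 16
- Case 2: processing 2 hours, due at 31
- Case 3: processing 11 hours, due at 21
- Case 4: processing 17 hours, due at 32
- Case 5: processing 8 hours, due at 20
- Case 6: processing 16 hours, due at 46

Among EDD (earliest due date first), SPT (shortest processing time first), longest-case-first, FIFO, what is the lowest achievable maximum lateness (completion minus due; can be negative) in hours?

EDD (increasing due date): Case 1 Case 5 Case 3 Case 2 Case 4 Case 6.
Case 1: 0→7, due 16, lateness -9
Case 5: 7→15, due 20, lateness -5
Case 3: 15→26, due 21, lateness 5
Case 2: 26→28, due 31, lateness -3
Case 4: 28→45, due 32, lateness 13
Case 6: 45→61, due 46, lateness 15
Maximum = 15.
SPT (increasing processing time): Case 2 Case 1 Case 5 Case 3 Case 6 Case 4.
Case 2: 0→2, due 31, lateness -29
Case 1: 2→9, due 16, lateness -7
Case 5: 9→17, due 20, lateness -3
Case 3: 17→28, due 21, lateness 7
Case 6: 28→44, due 46, lateness -2
Case 4: 44→61, due 32, lateness 29
Maximum = 29.
LPT (decreasing processing time): Case 4 Case 6 Case 3 Case 5 Case 1 Case 2.
Case 4: 0→17, due 32, lateness -15
Case 6: 17→33, due 46, lateness -13
Case 3: 33→44, due 21, lateness 23
Case 5: 44→52, due 20, lateness 32
Case 1: 52→59, due 16, lateness 43
Case 2: 59→61, due 31, lateness 30
Maximum = 43.
FIFO (arrival order): Case 1 Case 2 Case 3 Case 4 Case 5 Case 6.
Case 1: 0→7, due 16, lateness -9
Case 2: 7→9, due 31, lateness -22
Case 3: 9→20, due 21, lateness -1
Case 4: 20→37, due 32, lateness 5
Case 5: 37→45, due 20, lateness 25
Case 6: 45→61, due 46, lateness 15
Maximum = 25.
EDD 15, SPT 29, LPT 43, FIFO 25 → minimum 15.

15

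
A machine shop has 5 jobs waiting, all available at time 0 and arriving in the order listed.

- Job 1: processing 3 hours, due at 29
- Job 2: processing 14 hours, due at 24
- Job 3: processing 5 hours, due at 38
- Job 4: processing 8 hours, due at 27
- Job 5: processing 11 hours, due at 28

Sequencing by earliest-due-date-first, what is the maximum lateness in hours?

EDD (increasing due date): Job 2 Job 4 Job 5 Job 1 Job 3.
Job 2: 0→14, due 24, lateness -10
Job 4: 14→22, due 27, lateness -5
Job 5: 22→33, due 28, lateness 5
Job 1: 33→36, due 29, lateness 7
Job 3: 36→41, due 38, lateness 3
Maximum = 7.

7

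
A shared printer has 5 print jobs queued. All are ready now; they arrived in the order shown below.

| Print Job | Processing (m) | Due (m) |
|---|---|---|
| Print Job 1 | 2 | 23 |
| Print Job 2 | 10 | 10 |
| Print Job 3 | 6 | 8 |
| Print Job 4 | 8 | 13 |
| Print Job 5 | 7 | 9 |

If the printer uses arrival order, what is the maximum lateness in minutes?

FIFO (arrival order): Print Job 1 Print Job 2 Print Job 3 Print Job 4 Print Job 5.
Print Job 1: 0→2, due 23, lateness -21
Print Job 2: 2→12, due 10, lateness 2
Print Job 3: 12→18, due 8, lateness 10
Print Job 4: 18→26, due 13, lateness 13
Print Job 5: 26→33, due 9, lateness 24
Maximum = 24.

24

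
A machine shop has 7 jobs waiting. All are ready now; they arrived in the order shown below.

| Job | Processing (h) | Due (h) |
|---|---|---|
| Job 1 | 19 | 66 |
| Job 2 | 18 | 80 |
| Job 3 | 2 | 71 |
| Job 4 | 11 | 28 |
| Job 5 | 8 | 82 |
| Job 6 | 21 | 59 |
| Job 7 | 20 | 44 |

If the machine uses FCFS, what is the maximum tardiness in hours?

FIFO (arrival order): Job 1 Job 2 Job 3 Job 4 Job 5 Job 6 Job 7.
Job 1: 0→19, due 66, tardiness 0
Job 2: 19→37, due 80, tardiness 0
Job 3: 37→39, due 71, tardiness 0
Job 4: 39→50, due 28, tardiness 22
Job 5: 50→58, due 82, tardiness 0
Job 6: 58→79, due 59, tardiness 20
Job 7: 79→99, due 44, tardiness 55
Maximum = 55.

55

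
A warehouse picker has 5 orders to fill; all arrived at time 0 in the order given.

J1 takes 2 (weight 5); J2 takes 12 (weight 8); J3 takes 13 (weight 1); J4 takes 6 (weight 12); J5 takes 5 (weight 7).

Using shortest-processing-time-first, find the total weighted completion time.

453

SPT (increasing processing time): J1 J5 J4 J2 J3.
J1: finishes 2, weight 5, w·C = 10
J5: finishes 7, weight 7, w·C = 49
J4: finishes 13, weight 12, w·C = 156
J2: finishes 25, weight 8, w·C = 200
J3: finishes 38, weight 1, w·C = 38
Sum = 10+49+156+200+38 = 453.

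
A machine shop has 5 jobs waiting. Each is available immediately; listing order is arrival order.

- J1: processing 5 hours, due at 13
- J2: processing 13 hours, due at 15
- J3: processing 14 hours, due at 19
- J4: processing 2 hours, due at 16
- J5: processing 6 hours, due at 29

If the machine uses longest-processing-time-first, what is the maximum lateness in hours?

LPT (decreasing processing time): J3 J2 J5 J1 J4.
J3: 0→14, due 19, lateness -5
J2: 14→27, due 15, lateness 12
J5: 27→33, due 29, lateness 4
J1: 33→38, due 13, lateness 25
J4: 38→40, due 16, lateness 24
Maximum = 25.

25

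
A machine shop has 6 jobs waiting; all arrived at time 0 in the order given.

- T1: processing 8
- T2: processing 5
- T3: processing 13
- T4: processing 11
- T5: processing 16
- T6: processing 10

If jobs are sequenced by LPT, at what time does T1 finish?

LPT (decreasing processing time): T5 T3 T4 T6 T1 T2.
T5: 0→16
T3: 16→29
T4: 29→40
T6: 40→50
T1: 50→58

58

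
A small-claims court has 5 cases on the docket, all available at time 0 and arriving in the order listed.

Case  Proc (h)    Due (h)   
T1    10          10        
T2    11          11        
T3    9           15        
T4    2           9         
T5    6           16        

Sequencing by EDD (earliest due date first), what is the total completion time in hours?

EDD (increasing due date): T4 T1 T2 T3 T5.
T4: 0→2
T1: 2→12
T2: 12→23
T3: 23→32
T5: 32→38
Sum = 2+12+23+32+38 = 107.

107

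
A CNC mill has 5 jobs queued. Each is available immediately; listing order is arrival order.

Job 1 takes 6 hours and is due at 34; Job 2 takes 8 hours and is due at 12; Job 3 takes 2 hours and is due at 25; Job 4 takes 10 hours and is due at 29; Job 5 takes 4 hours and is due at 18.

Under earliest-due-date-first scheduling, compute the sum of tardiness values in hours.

EDD (increasing due date): Job 2 Job 5 Job 3 Job 4 Job 1.
Job 2: 0→8, due 12, tardiness 0
Job 5: 8→12, due 18, tardiness 0
Job 3: 12→14, due 25, tardiness 0
Job 4: 14→24, due 29, tardiness 0
Job 1: 24→30, due 34, tardiness 0
Sum = 0+0+0+0+0 = 0.

0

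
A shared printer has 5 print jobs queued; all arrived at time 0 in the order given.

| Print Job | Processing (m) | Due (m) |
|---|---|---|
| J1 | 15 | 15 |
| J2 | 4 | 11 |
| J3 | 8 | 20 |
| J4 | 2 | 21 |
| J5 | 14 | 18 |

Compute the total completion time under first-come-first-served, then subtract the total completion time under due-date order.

FIFO (arrival order): J1 J2 J3 J4 J5.
J1: 0→15
J2: 15→19
J3: 19→27
J4: 27→29
J5: 29→43
Sum = 15+19+27+29+43 = 133.
EDD (increasing due date): J2 J1 J5 J3 J4.
J2: 0→4
J1: 4→19
J5: 19→33
J3: 33→41
J4: 41→43
Sum = 4+19+33+41+43 = 140.
Difference = 133 − 140 = -7.

-7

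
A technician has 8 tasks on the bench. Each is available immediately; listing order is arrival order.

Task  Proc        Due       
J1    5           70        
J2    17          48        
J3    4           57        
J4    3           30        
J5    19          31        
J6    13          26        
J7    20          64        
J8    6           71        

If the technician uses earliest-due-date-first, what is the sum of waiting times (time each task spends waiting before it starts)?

329

EDD (increasing due date): J6 J4 J5 J2 J3 J7 J1 J8.
J6: waits 0, runs 0→13
J4: waits 13, runs 13→16
J5: waits 16, runs 16→35
J2: waits 35, runs 35→52
J3: waits 52, runs 52→56
J7: waits 56, runs 56→76
J1: waits 76, runs 76→81
J8: waits 81, runs 81→87
Sum = 0+13+16+35+52+56+76+81 = 329.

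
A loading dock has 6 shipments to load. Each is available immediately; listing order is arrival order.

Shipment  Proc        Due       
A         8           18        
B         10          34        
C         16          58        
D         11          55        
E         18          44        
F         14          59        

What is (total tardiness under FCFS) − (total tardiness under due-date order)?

14

FIFO (arrival order): A B C D E F.
A: 0→8, due 18, tardiness 0
B: 8→18, due 34, tardiness 0
C: 18→34, due 58, tardiness 0
D: 34→45, due 55, tardiness 0
E: 45→63, due 44, tardiness 19
F: 63→77, due 59, tardiness 18
Sum = 0+0+0+0+19+18 = 37.
EDD (increasing due date): A B E D C F.
A: 0→8, due 18, tardiness 0
B: 8→18, due 34, tardiness 0
E: 18→36, due 44, tardiness 0
D: 36→47, due 55, tardiness 0
C: 47→63, due 58, tardiness 5
F: 63→77, due 59, tardiness 18
Sum = 0+0+0+0+5+18 = 23.
Difference = 37 − 23 = 14.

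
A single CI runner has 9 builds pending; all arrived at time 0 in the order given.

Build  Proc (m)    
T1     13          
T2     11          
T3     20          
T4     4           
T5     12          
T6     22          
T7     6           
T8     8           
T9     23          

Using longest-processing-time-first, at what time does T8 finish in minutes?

109

LPT (decreasing processing time): T9 T6 T3 T1 T5 T2 T8 T7 T4.
T9: 0→23
T6: 23→45
T3: 45→65
T1: 65→78
T5: 78→90
T2: 90→101
T8: 101→109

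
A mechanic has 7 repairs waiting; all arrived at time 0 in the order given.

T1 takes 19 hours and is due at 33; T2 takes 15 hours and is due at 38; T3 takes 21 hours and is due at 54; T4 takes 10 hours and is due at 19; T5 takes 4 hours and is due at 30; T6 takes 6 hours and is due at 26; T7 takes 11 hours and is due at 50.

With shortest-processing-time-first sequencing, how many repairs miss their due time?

SPT (increasing processing time): T5 T6 T4 T7 T2 T1 T3.
T5: 0→4, due 30, tardiness 0
T6: 4→10, due 26, tardiness 0
T4: 10→20, due 19, tardiness 1
T7: 20→31, due 50, tardiness 0
T2: 31→46, due 38, tardiness 8
T1: 46→65, due 33, tardiness 32
T3: 65→86, due 54, tardiness 32
Late repairs: 4.

4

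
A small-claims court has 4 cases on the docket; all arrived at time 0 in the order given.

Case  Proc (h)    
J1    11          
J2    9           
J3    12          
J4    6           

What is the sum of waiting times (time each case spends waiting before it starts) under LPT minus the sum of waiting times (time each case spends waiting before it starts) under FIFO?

4

LPT (decreasing processing time): J3 J1 J2 J4.
J3: waits 0, runs 0→12
J1: waits 12, runs 12→23
J2: waits 23, runs 23→32
J4: waits 32, runs 32→38
Sum = 0+12+23+32 = 67.
FIFO (arrival order): J1 J2 J3 J4.
J1: waits 0, runs 0→11
J2: waits 11, runs 11→20
J3: waits 20, runs 20→32
J4: waits 32, runs 32→38
Sum = 0+11+20+32 = 63.
Difference = 67 − 63 = 4.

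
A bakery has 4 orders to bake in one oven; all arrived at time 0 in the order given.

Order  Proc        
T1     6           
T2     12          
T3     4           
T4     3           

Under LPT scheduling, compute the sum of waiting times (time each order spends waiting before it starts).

LPT (decreasing processing time): T2 T1 T3 T4.
T2: waits 0, runs 0→12
T1: waits 12, runs 12→18
T3: waits 18, runs 18→22
T4: waits 22, runs 22→25
Sum = 0+12+18+22 = 52.

52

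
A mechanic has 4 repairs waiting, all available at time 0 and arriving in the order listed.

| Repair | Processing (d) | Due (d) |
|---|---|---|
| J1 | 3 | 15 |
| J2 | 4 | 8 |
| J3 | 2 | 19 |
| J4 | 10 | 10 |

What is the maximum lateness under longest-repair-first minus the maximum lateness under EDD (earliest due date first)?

2

LPT (decreasing processing time): J4 J2 J1 J3.
J4: 0→10, due 10, lateness 0
J2: 10→14, due 8, lateness 6
J1: 14→17, due 15, lateness 2
J3: 17→19, due 19, lateness 0
Maximum = 6.
EDD (increasing due date): J2 J4 J1 J3.
J2: 0→4, due 8, lateness -4
J4: 4→14, due 10, lateness 4
J1: 14→17, due 15, lateness 2
J3: 17→19, due 19, lateness 0
Maximum = 4.
Difference = 6 − 4 = 2.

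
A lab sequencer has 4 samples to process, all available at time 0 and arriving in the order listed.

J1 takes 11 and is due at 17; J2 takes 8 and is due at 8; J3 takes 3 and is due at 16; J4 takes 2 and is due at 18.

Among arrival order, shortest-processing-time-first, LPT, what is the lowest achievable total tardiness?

FIFO (arrival order): J1 J2 J3 J4.
J1: 0→11, due 17, tardiness 0
J2: 11→19, due 8, tardiness 11
J3: 19→22, due 16, tardiness 6
J4: 22→24, due 18, tardiness 6
Sum = 0+11+6+6 = 23.
SPT (increasing processing time): J4 J3 J2 J1.
J4: 0→2, due 18, tardiness 0
J3: 2→5, due 16, tardiness 0
J2: 5→13, due 8, tardiness 5
J1: 13→24, due 17, tardiness 7
Sum = 0+0+5+7 = 12.
LPT (decreasing processing time): J1 J2 J3 J4.
J1: 0→11, due 17, tardiness 0
J2: 11→19, due 8, tardiness 11
J3: 19→22, due 16, tardiness 6
J4: 22→24, due 18, tardiness 6
Sum = 0+11+6+6 = 23.
FIFO 23, SPT 12, LPT 23 → minimum 12.

12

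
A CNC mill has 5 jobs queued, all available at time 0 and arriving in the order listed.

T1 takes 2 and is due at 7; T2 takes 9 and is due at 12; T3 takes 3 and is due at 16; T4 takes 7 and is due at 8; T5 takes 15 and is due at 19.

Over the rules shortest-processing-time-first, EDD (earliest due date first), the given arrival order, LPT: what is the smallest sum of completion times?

SPT (increasing processing time): T1 T3 T4 T2 T5.
T1: 0→2
T3: 2→5
T4: 5→12
T2: 12→21
T5: 21→36
Sum = 2+5+12+21+36 = 76.
EDD (increasing due date): T1 T4 T2 T3 T5.
T1: 0→2
T4: 2→9
T2: 9→18
T3: 18→21
T5: 21→36
Sum = 2+9+18+21+36 = 86.
FIFO (arrival order): T1 T2 T3 T4 T5.
T1: 0→2
T2: 2→11
T3: 11→14
T4: 14→21
T5: 21→36
Sum = 2+11+14+21+36 = 84.
LPT (decreasing processing time): T5 T2 T4 T3 T1.
T5: 0→15
T2: 15→24
T4: 24→31
T3: 31→34
T1: 34→36
Sum = 15+24+31+34+36 = 140.
SPT 76, EDD 86, FIFO 84, LPT 140 → minimum 76.

76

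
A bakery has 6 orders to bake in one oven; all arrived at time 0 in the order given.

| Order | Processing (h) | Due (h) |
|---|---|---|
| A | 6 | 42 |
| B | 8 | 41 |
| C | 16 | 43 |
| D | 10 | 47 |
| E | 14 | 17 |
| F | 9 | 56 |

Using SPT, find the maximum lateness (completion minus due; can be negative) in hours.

30

SPT (increasing processing time): A B F D E C.
A: 0→6, due 42, lateness -36
B: 6→14, due 41, lateness -27
F: 14→23, due 56, lateness -33
D: 23→33, due 47, lateness -14
E: 33→47, due 17, lateness 30
C: 47→63, due 43, lateness 20
Maximum = 30.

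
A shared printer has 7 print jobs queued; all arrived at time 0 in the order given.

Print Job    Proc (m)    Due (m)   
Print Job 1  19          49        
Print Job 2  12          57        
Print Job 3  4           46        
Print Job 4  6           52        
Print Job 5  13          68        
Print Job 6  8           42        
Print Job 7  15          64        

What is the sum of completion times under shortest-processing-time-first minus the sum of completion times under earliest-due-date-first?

SPT (increasing processing time): Print Job 3 Print Job 4 Print Job 6 Print Job 2 Print Job 5 Print Job 7 Print Job 1.
Print Job 3: 0→4
Print Job 4: 4→10
Print Job 6: 10→18
Print Job 2: 18→30
Print Job 5: 30→43
Print Job 7: 43→58
Print Job 1: 58→77
Sum = 4+10+18+30+43+58+77 = 240.
EDD (increasing due date): Print Job 6 Print Job 3 Print Job 1 Print Job 4 Print Job 2 Print Job 7 Print Job 5.
Print Job 6: 0→8
Print Job 3: 8→12
Print Job 1: 12→31
Print Job 4: 31→37
Print Job 2: 37→49
Print Job 7: 49→64
Print Job 5: 64→77
Sum = 8+12+31+37+49+64+77 = 278.
Difference = 240 − 278 = -38.

-38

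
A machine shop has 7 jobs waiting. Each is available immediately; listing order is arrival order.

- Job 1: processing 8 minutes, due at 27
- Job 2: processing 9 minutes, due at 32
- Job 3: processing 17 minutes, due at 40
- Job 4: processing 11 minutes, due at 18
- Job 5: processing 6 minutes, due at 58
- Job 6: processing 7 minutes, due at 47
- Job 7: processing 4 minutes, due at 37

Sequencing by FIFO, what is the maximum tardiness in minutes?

27

FIFO (arrival order): Job 1 Job 2 Job 3 Job 4 Job 5 Job 6 Job 7.
Job 1: 0→8, due 27, tardiness 0
Job 2: 8→17, due 32, tardiness 0
Job 3: 17→34, due 40, tardiness 0
Job 4: 34→45, due 18, tardiness 27
Job 5: 45→51, due 58, tardiness 0
Job 6: 51→58, due 47, tardiness 11
Job 7: 58→62, due 37, tardiness 25
Maximum = 27.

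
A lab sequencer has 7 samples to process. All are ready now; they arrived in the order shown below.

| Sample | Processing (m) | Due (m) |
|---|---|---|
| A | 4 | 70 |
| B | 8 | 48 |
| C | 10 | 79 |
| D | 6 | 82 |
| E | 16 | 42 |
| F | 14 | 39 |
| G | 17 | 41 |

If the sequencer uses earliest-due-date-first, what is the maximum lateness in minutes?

7

EDD (increasing due date): F G E B A C D.
F: 0→14, due 39, lateness -25
G: 14→31, due 41, lateness -10
E: 31→47, due 42, lateness 5
B: 47→55, due 48, lateness 7
A: 55→59, due 70, lateness -11
C: 59→69, due 79, lateness -10
D: 69→75, due 82, lateness -7
Maximum = 7.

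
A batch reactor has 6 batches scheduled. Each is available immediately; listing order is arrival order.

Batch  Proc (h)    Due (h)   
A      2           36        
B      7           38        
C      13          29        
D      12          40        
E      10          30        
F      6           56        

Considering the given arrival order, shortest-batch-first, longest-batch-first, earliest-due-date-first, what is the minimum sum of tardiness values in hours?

FIFO (arrival order): A B C D E F.
A: 0→2, due 36, tardiness 0
B: 2→9, due 38, tardiness 0
C: 9→22, due 29, tardiness 0
D: 22→34, due 40, tardiness 0
E: 34→44, due 30, tardiness 14
F: 44→50, due 56, tardiness 0
Sum = 0+0+0+0+14+0 = 14.
SPT (increasing processing time): A F B E D C.
A: 0→2, due 36, tardiness 0
F: 2→8, due 56, tardiness 0
B: 8→15, due 38, tardiness 0
E: 15→25, due 30, tardiness 0
D: 25→37, due 40, tardiness 0
C: 37→50, due 29, tardiness 21
Sum = 0+0+0+0+0+21 = 21.
LPT (decreasing processing time): C D E B F A.
C: 0→13, due 29, tardiness 0
D: 13→25, due 40, tardiness 0
E: 25→35, due 30, tardiness 5
B: 35→42, due 38, tardiness 4
F: 42→48, due 56, tardiness 0
A: 48→50, due 36, tardiness 14
Sum = 0+0+5+4+0+14 = 23.
EDD (increasing due date): C E A B D F.
C: 0→13, due 29, tardiness 0
E: 13→23, due 30, tardiness 0
A: 23→25, due 36, tardiness 0
B: 25→32, due 38, tardiness 0
D: 32→44, due 40, tardiness 4
F: 44→50, due 56, tardiness 0
Sum = 0+0+0+0+4+0 = 4.
FIFO 14, SPT 21, LPT 23, EDD 4 → minimum 4.

4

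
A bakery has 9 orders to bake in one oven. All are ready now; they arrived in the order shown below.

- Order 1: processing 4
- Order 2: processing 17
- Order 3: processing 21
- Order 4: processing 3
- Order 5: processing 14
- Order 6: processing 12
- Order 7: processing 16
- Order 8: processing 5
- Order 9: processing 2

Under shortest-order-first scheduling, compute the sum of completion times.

319

SPT (increasing processing time): Order 9 Order 4 Order 1 Order 8 Order 6 Order 5 Order 7 Order 2 Order 3.
Order 9: 0→2
Order 4: 2→5
Order 1: 5→9
Order 8: 9→14
Order 6: 14→26
Order 5: 26→40
Order 7: 40→56
Order 2: 56→73
Order 3: 73→94
Sum = 2+5+9+14+26+40+56+73+94 = 319.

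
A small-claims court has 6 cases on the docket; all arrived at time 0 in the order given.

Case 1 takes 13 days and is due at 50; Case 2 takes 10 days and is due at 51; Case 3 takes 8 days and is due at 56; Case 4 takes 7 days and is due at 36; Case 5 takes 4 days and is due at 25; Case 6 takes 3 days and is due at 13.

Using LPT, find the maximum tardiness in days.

32

LPT (decreasing processing time): Case 1 Case 2 Case 3 Case 4 Case 5 Case 6.
Case 1: 0→13, due 50, tardiness 0
Case 2: 13→23, due 51, tardiness 0
Case 3: 23→31, due 56, tardiness 0
Case 4: 31→38, due 36, tardiness 2
Case 5: 38→42, due 25, tardiness 17
Case 6: 42→45, due 13, tardiness 32
Maximum = 32.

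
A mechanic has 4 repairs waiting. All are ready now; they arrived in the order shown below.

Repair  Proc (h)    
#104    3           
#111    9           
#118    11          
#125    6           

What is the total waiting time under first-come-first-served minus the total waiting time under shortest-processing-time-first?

8

FIFO (arrival order): #104 #111 #118 #125.
#104: waits 0, runs 0→3
#111: waits 3, runs 3→12
#118: waits 12, runs 12→23
#125: waits 23, runs 23→29
Sum = 0+3+12+23 = 38.
SPT (increasing processing time): #104 #125 #111 #118.
#104: waits 0, runs 0→3
#125: waits 3, runs 3→9
#111: waits 9, runs 9→18
#118: waits 18, runs 18→29
Sum = 0+3+9+18 = 30.
Difference = 38 − 30 = 8.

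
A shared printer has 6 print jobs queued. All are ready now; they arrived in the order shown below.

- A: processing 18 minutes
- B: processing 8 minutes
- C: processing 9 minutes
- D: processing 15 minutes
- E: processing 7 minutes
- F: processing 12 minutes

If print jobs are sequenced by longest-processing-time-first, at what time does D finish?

LPT (decreasing processing time): A D F C B E.
A: 0→18
D: 18→33

33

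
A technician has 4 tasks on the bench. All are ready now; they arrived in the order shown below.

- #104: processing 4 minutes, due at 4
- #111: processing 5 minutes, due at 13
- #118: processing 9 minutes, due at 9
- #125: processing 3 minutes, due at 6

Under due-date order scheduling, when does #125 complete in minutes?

7

EDD (increasing due date): #104 #125 #118 #111.
#104: 0→4
#125: 4→7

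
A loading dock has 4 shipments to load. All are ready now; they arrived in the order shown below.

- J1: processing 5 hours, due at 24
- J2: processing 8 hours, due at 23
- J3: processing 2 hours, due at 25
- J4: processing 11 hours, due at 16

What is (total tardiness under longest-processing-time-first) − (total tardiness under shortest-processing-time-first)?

LPT (decreasing processing time): J4 J2 J1 J3.
J4: 0→11, due 16, tardiness 0
J2: 11→19, due 23, tardiness 0
J1: 19→24, due 24, tardiness 0
J3: 24→26, due 25, tardiness 1
Sum = 0+0+0+1 = 1.
SPT (increasing processing time): J3 J1 J2 J4.
J3: 0→2, due 25, tardiness 0
J1: 2→7, due 24, tardiness 0
J2: 7→15, due 23, tardiness 0
J4: 15→26, due 16, tardiness 10
Sum = 0+0+0+10 = 10.
Difference = 1 − 10 = -9.

-9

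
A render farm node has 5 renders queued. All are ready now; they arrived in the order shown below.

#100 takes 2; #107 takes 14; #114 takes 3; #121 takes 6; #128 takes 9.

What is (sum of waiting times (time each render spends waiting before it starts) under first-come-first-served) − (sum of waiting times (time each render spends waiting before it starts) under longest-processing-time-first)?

FIFO (arrival order): #100 #107 #114 #121 #128.
#100: waits 0, runs 0→2
#107: waits 2, runs 2→16
#114: waits 16, runs 16→19
#121: waits 19, runs 19→25
#128: waits 25, runs 25→34
Sum = 0+2+16+19+25 = 62.
LPT (decreasing processing time): #107 #128 #121 #114 #100.
#107: waits 0, runs 0→14
#128: waits 14, runs 14→23
#121: waits 23, runs 23→29
#114: waits 29, runs 29→32
#100: waits 32, runs 32→34
Sum = 0+14+23+29+32 = 98.
Difference = 62 − 98 = -36.

-36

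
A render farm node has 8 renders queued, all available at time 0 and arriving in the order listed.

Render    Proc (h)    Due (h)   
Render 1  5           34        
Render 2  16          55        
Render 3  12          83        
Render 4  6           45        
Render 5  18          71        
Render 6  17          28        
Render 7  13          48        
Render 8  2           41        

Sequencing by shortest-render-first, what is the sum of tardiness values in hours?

SPT (increasing processing time): Render 8 Render 1 Render 4 Render 3 Render 7 Render 2 Render 6 Render 5.
Render 8: 0→2, due 41, tardiness 0
Render 1: 2→7, due 34, tardiness 0
Render 4: 7→13, due 45, tardiness 0
Render 3: 13→25, due 83, tardiness 0
Render 7: 25→38, due 48, tardiness 0
Render 2: 38→54, due 55, tardiness 0
Render 6: 54→71, due 28, tardiness 43
Render 5: 71→89, due 71, tardiness 18
Sum = 0+0+0+0+0+0+43+18 = 61.

61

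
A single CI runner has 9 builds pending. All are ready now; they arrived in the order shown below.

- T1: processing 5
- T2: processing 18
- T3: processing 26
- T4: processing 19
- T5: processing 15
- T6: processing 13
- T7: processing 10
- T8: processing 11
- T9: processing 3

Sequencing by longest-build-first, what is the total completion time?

754

LPT (decreasing processing time): T3 T4 T2 T5 T6 T8 T7 T1 T9.
T3: 0→26
T4: 26→45
T2: 45→63
T5: 63→78
T6: 78→91
T8: 91→102
T7: 102→112
T1: 112→117
T9: 117→120
Sum = 26+45+63+78+91+102+112+117+120 = 754.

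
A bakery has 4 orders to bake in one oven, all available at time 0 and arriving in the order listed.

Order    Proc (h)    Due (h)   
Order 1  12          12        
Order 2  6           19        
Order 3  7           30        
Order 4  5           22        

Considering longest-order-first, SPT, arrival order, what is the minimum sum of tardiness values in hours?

8

LPT (decreasing processing time): Order 1 Order 3 Order 2 Order 4.
Order 1: 0→12, due 12, tardiness 0
Order 3: 12→19, due 30, tardiness 0
Order 2: 19→25, due 19, tardiness 6
Order 4: 25→30, due 22, tardiness 8
Sum = 0+0+6+8 = 14.
SPT (increasing processing time): Order 4 Order 2 Order 3 Order 1.
Order 4: 0→5, due 22, tardiness 0
Order 2: 5→11, due 19, tardiness 0
Order 3: 11→18, due 30, tardiness 0
Order 1: 18→30, due 12, tardiness 18
Sum = 0+0+0+18 = 18.
FIFO (arrival order): Order 1 Order 2 Order 3 Order 4.
Order 1: 0→12, due 12, tardiness 0
Order 2: 12→18, due 19, tardiness 0
Order 3: 18→25, due 30, tardiness 0
Order 4: 25→30, due 22, tardiness 8
Sum = 0+0+0+8 = 8.
LPT 14, SPT 18, FIFO 8 → minimum 8.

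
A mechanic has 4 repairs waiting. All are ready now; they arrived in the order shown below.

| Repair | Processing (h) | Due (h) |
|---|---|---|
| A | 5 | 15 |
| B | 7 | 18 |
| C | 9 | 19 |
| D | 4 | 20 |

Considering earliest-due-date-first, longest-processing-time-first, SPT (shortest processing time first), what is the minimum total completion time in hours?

54

EDD (increasing due date): A B C D.
A: 0→5
B: 5→12
C: 12→21
D: 21→25
Sum = 5+12+21+25 = 63.
LPT (decreasing processing time): C B A D.
C: 0→9
B: 9→16
A: 16→21
D: 21→25
Sum = 9+16+21+25 = 71.
SPT (increasing processing time): D A B C.
D: 0→4
A: 4→9
B: 9→16
C: 16→25
Sum = 4+9+16+25 = 54.
EDD 63, LPT 71, SPT 54 → minimum 54.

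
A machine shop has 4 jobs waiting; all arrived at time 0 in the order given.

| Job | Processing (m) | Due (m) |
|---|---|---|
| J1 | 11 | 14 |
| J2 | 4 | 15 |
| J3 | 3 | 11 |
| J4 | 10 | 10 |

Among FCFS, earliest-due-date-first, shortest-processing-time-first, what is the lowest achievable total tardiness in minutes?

21

FIFO (arrival order): J1 J2 J3 J4.
J1: 0→11, due 14, tardiness 0
J2: 11→15, due 15, tardiness 0
J3: 15→18, due 11, tardiness 7
J4: 18→28, due 10, tardiness 18
Sum = 0+0+7+18 = 25.
EDD (increasing due date): J4 J3 J1 J2.
J4: 0→10, due 10, tardiness 0
J3: 10→13, due 11, tardiness 2
J1: 13→24, due 14, tardiness 10
J2: 24→28, due 15, tardiness 13
Sum = 0+2+10+13 = 25.
SPT (increasing processing time): J3 J2 J4 J1.
J3: 0→3, due 11, tardiness 0
J2: 3→7, due 15, tardiness 0
J4: 7→17, due 10, tardiness 7
J1: 17→28, due 14, tardiness 14
Sum = 0+0+7+14 = 21.
FIFO 25, EDD 25, SPT 21 → minimum 21.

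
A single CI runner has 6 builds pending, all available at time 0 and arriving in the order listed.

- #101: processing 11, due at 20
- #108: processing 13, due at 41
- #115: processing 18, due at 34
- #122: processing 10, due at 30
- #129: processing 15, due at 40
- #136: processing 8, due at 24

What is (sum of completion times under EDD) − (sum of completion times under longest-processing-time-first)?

-53

EDD (increasing due date): #101 #136 #122 #115 #129 #108.
#101: 0→11
#136: 11→19
#122: 19→29
#115: 29→47
#129: 47→62
#108: 62→75
Sum = 11+19+29+47+62+75 = 243.
LPT (decreasing processing time): #115 #129 #108 #101 #122 #136.
#115: 0→18
#129: 18→33
#108: 33→46
#101: 46→57
#122: 57→67
#136: 67→75
Sum = 18+33+46+57+67+75 = 296.
Difference = 243 − 296 = -53.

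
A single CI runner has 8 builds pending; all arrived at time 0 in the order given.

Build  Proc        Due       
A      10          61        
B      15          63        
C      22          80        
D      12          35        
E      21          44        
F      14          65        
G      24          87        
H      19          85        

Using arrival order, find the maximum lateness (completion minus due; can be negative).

FIFO (arrival order): A B C D E F G H.
A: 0→10, due 61, lateness -51
B: 10→25, due 63, lateness -38
C: 25→47, due 80, lateness -33
D: 47→59, due 35, lateness 24
E: 59→80, due 44, lateness 36
F: 80→94, due 65, lateness 29
G: 94→118, due 87, lateness 31
H: 118→137, due 85, lateness 52
Maximum = 52.

52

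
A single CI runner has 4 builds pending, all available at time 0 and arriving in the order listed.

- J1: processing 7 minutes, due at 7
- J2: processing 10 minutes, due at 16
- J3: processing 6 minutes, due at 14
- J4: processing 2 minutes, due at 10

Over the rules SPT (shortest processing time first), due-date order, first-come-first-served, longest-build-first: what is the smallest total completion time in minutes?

50

SPT (increasing processing time): J4 J3 J1 J2.
J4: 0→2
J3: 2→8
J1: 8→15
J2: 15→25
Sum = 2+8+15+25 = 50.
EDD (increasing due date): J1 J4 J3 J2.
J1: 0→7
J4: 7→9
J3: 9→15
J2: 15→25
Sum = 7+9+15+25 = 56.
FIFO (arrival order): J1 J2 J3 J4.
J1: 0→7
J2: 7→17
J3: 17→23
J4: 23→25
Sum = 7+17+23+25 = 72.
LPT (decreasing processing time): J2 J1 J3 J4.
J2: 0→10
J1: 10→17
J3: 17→23
J4: 23→25
Sum = 10+17+23+25 = 75.
SPT 50, EDD 56, FIFO 72, LPT 75 → minimum 50.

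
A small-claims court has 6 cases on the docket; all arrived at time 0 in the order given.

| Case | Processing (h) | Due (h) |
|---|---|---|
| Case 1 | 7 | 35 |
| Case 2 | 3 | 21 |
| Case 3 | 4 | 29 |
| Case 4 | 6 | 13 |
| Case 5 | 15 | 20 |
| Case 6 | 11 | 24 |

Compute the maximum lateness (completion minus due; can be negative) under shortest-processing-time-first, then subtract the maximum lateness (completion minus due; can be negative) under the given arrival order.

SPT (increasing processing time): Case 2 Case 3 Case 4 Case 1 Case 6 Case 5.
Case 2: 0→3, due 21, lateness -18
Case 3: 3→7, due 29, lateness -22
Case 4: 7→13, due 13, lateness 0
Case 1: 13→20, due 35, lateness -15
Case 6: 20→31, due 24, lateness 7
Case 5: 31→46, due 20, lateness 26
Maximum = 26.
FIFO (arrival order): Case 1 Case 2 Case 3 Case 4 Case 5 Case 6.
Case 1: 0→7, due 35, lateness -28
Case 2: 7→10, due 21, lateness -11
Case 3: 10→14, due 29, lateness -15
Case 4: 14→20, due 13, lateness 7
Case 5: 20→35, due 20, lateness 15
Case 6: 35→46, due 24, lateness 22
Maximum = 22.
Difference = 26 − 22 = 4.

4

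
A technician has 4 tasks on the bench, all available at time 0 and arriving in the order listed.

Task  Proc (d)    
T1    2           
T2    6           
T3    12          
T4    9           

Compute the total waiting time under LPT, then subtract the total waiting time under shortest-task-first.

33

LPT (decreasing processing time): T3 T4 T2 T1.
T3: waits 0, runs 0→12
T4: waits 12, runs 12→21
T2: waits 21, runs 21→27
T1: waits 27, runs 27→29
Sum = 0+12+21+27 = 60.
SPT (increasing processing time): T1 T2 T4 T3.
T1: waits 0, runs 0→2
T2: waits 2, runs 2→8
T4: waits 8, runs 8→17
T3: waits 17, runs 17→29
Sum = 0+2+8+17 = 27.
Difference = 60 − 27 = 33.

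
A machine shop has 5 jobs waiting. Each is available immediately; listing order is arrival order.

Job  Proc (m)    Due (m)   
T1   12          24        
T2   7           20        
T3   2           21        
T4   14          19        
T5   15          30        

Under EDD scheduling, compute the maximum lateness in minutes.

EDD (increasing due date): T4 T2 T3 T1 T5.
T4: 0→14, due 19, lateness -5
T2: 14→21, due 20, lateness 1
T3: 21→23, due 21, lateness 2
T1: 23→35, due 24, lateness 11
T5: 35→50, due 30, lateness 20
Maximum = 20.

20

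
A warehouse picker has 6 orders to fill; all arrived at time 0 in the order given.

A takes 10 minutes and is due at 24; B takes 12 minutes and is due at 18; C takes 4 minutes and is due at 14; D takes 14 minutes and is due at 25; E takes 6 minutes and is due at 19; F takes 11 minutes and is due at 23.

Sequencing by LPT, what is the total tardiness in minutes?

LPT (decreasing processing time): D B F A E C.
D: 0→14, due 25, tardiness 0
B: 14→26, due 18, tardiness 8
F: 26→37, due 23, tardiness 14
A: 37→47, due 24, tardiness 23
E: 47→53, due 19, tardiness 34
C: 53→57, due 14, tardiness 43
Sum = 0+8+14+23+34+43 = 122.

122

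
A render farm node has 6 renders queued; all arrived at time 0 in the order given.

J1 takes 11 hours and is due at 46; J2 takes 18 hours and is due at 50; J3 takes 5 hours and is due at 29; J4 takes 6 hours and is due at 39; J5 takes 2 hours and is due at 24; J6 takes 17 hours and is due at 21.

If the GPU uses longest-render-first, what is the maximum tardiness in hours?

LPT (decreasing processing time): J2 J6 J1 J4 J3 J5.
J2: 0→18, due 50, tardiness 0
J6: 18→35, due 21, tardiness 14
J1: 35→46, due 46, tardiness 0
J4: 46→52, due 39, tardiness 13
J3: 52→57, due 29, tardiness 28
J5: 57→59, due 24, tardiness 35
Maximum = 35.

35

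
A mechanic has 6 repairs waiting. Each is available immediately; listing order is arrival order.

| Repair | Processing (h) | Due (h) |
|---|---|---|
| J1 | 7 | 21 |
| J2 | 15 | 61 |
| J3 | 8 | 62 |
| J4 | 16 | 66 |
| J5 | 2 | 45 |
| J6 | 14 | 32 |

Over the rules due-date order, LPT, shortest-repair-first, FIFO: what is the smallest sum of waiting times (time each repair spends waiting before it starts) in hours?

105

EDD (increasing due date): J1 J6 J5 J2 J3 J4.
J1: waits 0, runs 0→7
J6: waits 7, runs 7→21
J5: waits 21, runs 21→23
J2: waits 23, runs 23→38
J3: waits 38, runs 38→46
J4: waits 46, runs 46→62
Sum = 0+7+21+23+38+46 = 135.
LPT (decreasing processing time): J4 J2 J6 J3 J1 J5.
J4: waits 0, runs 0→16
J2: waits 16, runs 16→31
J6: waits 31, runs 31→45
J3: waits 45, runs 45→53
J1: waits 53, runs 53→60
J5: waits 60, runs 60→62
Sum = 0+16+31+45+53+60 = 205.
SPT (increasing processing time): J5 J1 J3 J6 J2 J4.
J5: waits 0, runs 0→2
J1: waits 2, runs 2→9
J3: waits 9, runs 9→17
J6: waits 17, runs 17→31
J2: waits 31, runs 31→46
J4: waits 46, runs 46→62
Sum = 0+2+9+17+31+46 = 105.
FIFO (arrival order): J1 J2 J3 J4 J5 J6.
J1: waits 0, runs 0→7
J2: waits 7, runs 7→22
J3: waits 22, runs 22→30
J4: waits 30, runs 30→46
J5: waits 46, runs 46→48
J6: waits 48, runs 48→62
Sum = 0+7+22+30+46+48 = 153.
EDD 135, LPT 205, SPT 105, FIFO 153 → minimum 105.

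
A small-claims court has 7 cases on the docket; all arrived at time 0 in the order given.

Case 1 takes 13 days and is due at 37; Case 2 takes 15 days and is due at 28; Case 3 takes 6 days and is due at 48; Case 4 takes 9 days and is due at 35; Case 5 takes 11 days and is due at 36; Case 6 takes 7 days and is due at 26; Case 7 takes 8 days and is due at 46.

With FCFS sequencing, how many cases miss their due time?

FIFO (arrival order): Case 1 Case 2 Case 3 Case 4 Case 5 Case 6 Case 7.
Case 1: 0→13, due 37, tardiness 0
Case 2: 13→28, due 28, tardiness 0
Case 3: 28→34, due 48, tardiness 0
Case 4: 34→43, due 35, tardiness 8
Case 5: 43→54, due 36, tardiness 18
Case 6: 54→61, due 26, tardiness 35
Case 7: 61→69, due 46, tardiness 23
Late cases: 4.

4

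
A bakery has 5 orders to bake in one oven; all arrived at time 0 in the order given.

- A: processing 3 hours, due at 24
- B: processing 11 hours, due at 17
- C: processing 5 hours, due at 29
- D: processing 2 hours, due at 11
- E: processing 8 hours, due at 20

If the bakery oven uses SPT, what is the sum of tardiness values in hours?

SPT (increasing processing time): D A C E B.
D: 0→2, due 11, tardiness 0
A: 2→5, due 24, tardiness 0
C: 5→10, due 29, tardiness 0
E: 10→18, due 20, tardiness 0
B: 18→29, due 17, tardiness 12
Sum = 0+0+0+0+12 = 12.

12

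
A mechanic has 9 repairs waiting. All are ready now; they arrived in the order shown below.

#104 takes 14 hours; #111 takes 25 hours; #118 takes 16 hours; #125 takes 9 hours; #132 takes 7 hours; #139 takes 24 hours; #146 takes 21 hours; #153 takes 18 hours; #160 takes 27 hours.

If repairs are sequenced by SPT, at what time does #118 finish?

SPT (increasing processing time): #132 #125 #104 #118 #153 #146 #139 #111 #160.
#132: 0→7
#125: 7→16
#104: 16→30
#118: 30→46

46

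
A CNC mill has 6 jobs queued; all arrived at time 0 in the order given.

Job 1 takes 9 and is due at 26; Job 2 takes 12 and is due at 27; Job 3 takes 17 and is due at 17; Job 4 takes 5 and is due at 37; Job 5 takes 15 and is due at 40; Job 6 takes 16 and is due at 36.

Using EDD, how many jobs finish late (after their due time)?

EDD (increasing due date): Job 3 Job 1 Job 2 Job 6 Job 4 Job 5.
Job 3: 0→17, due 17, tardiness 0
Job 1: 17→26, due 26, tardiness 0
Job 2: 26→38, due 27, tardiness 11
Job 6: 38→54, due 36, tardiness 18
Job 4: 54→59, due 37, tardiness 22
Job 5: 59→74, due 40, tardiness 34
Late jobs: 4.

4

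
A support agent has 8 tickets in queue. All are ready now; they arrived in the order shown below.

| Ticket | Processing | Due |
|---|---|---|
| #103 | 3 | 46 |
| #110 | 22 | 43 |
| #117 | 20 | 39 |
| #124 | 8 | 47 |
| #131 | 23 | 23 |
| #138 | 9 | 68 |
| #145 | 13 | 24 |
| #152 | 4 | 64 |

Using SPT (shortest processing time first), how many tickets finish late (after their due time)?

4

SPT (increasing processing time): #103 #152 #124 #138 #145 #117 #110 #131.
#103: 0→3, due 46, tardiness 0
#152: 3→7, due 64, tardiness 0
#124: 7→15, due 47, tardiness 0
#138: 15→24, due 68, tardiness 0
#145: 24→37, due 24, tardiness 13
#117: 37→57, due 39, tardiness 18
#110: 57→79, due 43, tardiness 36
#131: 79→102, due 23, tardiness 79
Late tickets: 4.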